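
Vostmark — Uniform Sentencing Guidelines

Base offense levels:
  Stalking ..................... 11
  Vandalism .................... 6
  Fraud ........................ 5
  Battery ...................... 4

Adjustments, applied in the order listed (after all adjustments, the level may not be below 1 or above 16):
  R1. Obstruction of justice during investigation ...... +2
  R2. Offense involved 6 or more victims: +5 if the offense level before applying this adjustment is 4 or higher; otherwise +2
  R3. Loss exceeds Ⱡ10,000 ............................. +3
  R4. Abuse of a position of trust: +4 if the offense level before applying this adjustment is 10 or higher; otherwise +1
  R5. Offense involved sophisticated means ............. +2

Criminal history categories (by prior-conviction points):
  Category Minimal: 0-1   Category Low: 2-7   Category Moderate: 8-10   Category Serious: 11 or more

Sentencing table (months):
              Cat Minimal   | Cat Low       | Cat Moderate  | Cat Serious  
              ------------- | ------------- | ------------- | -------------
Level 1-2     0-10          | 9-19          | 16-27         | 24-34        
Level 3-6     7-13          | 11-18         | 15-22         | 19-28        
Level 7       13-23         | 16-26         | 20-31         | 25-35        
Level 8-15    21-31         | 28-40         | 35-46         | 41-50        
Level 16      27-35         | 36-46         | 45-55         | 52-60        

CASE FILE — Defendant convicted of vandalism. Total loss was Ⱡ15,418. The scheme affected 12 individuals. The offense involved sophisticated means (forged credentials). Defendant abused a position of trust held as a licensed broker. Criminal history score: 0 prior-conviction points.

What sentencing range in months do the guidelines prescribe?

27-35 months

Base offense level for vandalism: 6.
R1 does not apply.
R2 applies (level before this adjustment is 6 ≥ 4, so +5): 6 + 5 = 11.
R3 applies: 11 + 3 = 14.
R4 applies (level before this adjustment is 14 ≥ 10, so +4): 14 + 4 = 18.
R5 applies: 18 + 2 = 20.
Level 20 exceeds the maximum of 16; capped at 16.
Final offense level: 16.
Criminal history: 0 prior points → Category Minimal (0-1).
Level 16 falls in the 16 band.
Grid: Level 16 × Category Minimal = 27-35 months.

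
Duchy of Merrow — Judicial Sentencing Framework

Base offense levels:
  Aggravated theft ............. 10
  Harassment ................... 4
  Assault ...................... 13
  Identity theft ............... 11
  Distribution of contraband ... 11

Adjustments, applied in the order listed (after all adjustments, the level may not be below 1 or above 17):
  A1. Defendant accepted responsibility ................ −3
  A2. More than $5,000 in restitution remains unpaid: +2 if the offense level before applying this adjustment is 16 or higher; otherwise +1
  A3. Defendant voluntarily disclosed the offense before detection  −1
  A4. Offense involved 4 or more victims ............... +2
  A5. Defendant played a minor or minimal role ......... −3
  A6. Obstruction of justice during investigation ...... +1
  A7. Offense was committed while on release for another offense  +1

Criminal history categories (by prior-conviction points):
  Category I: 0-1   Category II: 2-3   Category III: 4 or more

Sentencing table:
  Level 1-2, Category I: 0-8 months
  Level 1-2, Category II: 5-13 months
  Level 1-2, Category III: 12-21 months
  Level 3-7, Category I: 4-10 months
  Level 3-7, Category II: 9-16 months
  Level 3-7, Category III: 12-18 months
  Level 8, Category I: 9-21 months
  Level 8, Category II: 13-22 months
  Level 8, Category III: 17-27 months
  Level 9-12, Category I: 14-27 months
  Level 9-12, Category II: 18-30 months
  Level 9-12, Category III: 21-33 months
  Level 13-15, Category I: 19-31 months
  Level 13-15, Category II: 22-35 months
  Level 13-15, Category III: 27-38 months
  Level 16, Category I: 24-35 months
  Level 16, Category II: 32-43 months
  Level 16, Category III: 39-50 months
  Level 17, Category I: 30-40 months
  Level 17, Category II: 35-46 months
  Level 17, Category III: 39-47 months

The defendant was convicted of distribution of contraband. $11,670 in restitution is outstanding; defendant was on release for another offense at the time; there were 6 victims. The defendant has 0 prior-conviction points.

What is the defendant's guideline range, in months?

Base offense level for distribution of contraband: 11.
A2 applies (level before this adjustment is 11 < 16, so +1): 11 + 1 = 12.
A4 applies: 12 + 2 = 14.
A6 does not apply.
A7 applies: 14 + 1 = 15.
Final offense level: 15.
Criminal history: 0 prior points → Category I (0-1).
Level 15 falls in the 13-15 band.
Grid: Level 13-15 × Category I = 19-31 months.

19-31 months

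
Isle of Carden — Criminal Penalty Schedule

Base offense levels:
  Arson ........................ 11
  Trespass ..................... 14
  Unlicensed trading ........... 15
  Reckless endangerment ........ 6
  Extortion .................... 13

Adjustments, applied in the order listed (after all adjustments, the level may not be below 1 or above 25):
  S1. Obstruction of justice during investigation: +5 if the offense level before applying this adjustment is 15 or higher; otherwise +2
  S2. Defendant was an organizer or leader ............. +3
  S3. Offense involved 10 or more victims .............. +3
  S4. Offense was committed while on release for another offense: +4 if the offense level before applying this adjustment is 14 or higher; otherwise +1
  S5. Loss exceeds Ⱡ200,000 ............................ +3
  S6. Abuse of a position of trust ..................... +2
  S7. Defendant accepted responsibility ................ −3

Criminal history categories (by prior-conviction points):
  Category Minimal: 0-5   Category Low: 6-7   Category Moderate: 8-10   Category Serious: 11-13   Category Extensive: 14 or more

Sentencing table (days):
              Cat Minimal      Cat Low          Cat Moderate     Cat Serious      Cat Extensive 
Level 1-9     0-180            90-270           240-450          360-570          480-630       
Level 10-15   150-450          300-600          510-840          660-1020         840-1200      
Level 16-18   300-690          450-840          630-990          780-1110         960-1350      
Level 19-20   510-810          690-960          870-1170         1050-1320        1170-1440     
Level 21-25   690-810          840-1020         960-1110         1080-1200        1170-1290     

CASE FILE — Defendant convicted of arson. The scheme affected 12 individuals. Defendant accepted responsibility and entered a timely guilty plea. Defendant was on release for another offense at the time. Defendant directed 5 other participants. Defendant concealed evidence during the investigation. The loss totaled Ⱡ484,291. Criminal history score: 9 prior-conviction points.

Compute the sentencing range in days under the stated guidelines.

Base offense level for arson: 11.
S1 applies (level before this adjustment is 11 < 15, so +2): 11 + 2 = 13.
S2 applies: 13 + 3 = 16.
S3 applies: 16 + 3 = 19.
S4 applies (level before this adjustment is 19 ≥ 14, so +4): 19 + 4 = 23.
S5 applies: 23 + 3 = 26.
S7 applies: 26 − 3 = 23.
Final offense level: 23.
Criminal history: 9 prior points → Category Moderate (8-10).
Level 23 falls in the 21-25 band.
Grid: Level 21-25 × Category Moderate = 960-1110 days.

960-1110 days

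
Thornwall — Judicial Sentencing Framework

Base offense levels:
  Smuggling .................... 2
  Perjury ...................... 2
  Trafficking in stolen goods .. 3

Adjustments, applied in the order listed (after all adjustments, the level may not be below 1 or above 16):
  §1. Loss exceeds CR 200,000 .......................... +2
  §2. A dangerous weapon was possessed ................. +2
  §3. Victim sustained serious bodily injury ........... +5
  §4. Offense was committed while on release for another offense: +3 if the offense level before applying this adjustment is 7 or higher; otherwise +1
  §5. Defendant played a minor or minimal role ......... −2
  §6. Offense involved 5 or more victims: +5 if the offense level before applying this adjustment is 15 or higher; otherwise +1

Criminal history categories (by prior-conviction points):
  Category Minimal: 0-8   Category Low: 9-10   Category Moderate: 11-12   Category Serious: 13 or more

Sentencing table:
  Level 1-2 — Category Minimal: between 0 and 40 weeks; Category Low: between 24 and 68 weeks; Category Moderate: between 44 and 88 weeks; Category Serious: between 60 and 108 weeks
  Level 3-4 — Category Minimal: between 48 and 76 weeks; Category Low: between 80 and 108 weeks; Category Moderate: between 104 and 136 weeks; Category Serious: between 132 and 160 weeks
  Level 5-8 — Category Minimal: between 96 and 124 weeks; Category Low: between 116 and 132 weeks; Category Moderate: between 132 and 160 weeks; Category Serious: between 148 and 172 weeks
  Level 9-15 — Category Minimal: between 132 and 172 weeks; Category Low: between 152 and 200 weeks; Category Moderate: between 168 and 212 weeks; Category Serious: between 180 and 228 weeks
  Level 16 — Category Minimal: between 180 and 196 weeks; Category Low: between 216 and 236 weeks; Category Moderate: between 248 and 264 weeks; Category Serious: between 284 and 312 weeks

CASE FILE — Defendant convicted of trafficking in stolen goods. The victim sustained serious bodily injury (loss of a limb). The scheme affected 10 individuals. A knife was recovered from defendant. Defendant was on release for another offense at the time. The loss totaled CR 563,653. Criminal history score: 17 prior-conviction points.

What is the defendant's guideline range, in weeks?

Base offense level for trafficking in stolen goods: 3.
§1 applies: 3 + 2 = 5.
§2 applies: 5 + 2 = 7.
§3 applies: 7 + 5 = 12.
§4 applies (level before this adjustment is 12 ≥ 7, so +3): 12 + 3 = 15.
§5 does not apply.
§6 applies (level before this adjustment is 15 ≥ 15, so +5): 15 + 5 = 20.
Level 20 exceeds the maximum of 16; capped at 16.
Final offense level: 16.
Criminal history: 17 prior points → Category Serious (13+).
Level 16 falls in the 16 band.
Grid: Level 16 × Category Serious = 284-312 weeks.

284-312 weeks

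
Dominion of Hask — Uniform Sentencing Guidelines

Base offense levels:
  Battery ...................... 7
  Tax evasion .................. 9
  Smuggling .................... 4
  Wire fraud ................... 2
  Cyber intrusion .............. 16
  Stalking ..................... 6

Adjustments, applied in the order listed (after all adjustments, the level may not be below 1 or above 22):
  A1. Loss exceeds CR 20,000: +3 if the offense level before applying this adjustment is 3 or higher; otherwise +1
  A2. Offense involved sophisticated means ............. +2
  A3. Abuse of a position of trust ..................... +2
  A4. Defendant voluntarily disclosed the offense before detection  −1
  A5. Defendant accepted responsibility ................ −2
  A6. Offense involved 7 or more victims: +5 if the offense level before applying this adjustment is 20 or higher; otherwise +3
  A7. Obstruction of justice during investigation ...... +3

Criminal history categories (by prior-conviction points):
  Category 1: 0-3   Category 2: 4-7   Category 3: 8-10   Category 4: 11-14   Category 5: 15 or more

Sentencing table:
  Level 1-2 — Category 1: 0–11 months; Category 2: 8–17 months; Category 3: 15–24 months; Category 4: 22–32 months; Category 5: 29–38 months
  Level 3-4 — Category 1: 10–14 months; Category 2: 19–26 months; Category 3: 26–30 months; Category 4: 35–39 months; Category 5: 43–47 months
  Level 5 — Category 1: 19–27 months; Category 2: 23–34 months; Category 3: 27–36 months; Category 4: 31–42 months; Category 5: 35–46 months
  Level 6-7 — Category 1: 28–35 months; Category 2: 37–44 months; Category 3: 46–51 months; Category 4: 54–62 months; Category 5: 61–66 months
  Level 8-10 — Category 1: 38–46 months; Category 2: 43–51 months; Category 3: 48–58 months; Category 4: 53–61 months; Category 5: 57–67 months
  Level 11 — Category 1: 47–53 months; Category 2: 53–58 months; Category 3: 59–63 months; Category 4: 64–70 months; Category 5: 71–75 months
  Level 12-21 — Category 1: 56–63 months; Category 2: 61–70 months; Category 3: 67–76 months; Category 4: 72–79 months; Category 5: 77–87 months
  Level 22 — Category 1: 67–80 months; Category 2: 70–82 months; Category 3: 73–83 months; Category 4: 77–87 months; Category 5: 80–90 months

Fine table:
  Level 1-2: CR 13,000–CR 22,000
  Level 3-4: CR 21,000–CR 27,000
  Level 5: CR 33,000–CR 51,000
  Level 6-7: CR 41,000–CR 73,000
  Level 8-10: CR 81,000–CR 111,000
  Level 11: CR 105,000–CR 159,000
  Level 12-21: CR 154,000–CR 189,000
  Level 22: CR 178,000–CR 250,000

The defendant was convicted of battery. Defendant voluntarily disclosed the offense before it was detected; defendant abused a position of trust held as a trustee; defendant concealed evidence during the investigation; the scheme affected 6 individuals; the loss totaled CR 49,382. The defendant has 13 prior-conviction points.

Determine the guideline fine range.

CR 154,000–CR 189,000

Base offense level for battery: 7.
A1 applies (level before this adjustment is 7 ≥ 3, so +3): 7 + 3 = 10.
A2 does not apply.
A3 applies: 10 + 2 = 12.
A4 applies: 12 − 1 = 11.
A5 does not apply.
A6 does not apply.
A7 applies: 11 + 3 = 14.
Final offense level: 14.
Level 14 falls in the 12-21 band.
Fine table: Level 12-21 → CR 154,000–CR 189,000.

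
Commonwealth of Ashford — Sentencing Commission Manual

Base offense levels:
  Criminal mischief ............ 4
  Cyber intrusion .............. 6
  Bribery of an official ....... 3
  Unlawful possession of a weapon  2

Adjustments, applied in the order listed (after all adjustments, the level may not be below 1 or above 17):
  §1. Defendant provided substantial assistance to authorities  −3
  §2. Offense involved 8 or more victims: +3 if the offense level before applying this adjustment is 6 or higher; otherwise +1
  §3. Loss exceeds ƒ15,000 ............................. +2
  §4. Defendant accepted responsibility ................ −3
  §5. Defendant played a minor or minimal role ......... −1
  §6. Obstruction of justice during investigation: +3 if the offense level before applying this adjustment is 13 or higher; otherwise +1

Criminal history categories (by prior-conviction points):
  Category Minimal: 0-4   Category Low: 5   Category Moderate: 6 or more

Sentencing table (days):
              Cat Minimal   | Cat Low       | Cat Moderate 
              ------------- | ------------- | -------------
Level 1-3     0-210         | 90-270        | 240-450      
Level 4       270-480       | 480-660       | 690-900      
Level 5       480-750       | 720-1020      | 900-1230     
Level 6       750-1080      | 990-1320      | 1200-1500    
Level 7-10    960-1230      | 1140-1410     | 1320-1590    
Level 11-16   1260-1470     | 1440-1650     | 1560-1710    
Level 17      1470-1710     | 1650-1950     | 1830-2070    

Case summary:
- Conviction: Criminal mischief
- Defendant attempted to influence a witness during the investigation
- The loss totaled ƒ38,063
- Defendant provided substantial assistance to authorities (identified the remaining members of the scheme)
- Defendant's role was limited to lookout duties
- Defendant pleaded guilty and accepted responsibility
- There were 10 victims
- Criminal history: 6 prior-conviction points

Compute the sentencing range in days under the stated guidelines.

Base offense level for criminal mischief: 4.
§1 applies: 4 − 3 = 1.
§2 applies (level before this adjustment is 1 < 6, so +1): 1 + 1 = 2.
§3 applies: 2 + 2 = 4.
§4 applies: 4 − 3 = 1.
§5 applies: 1 − 1 = 0.
§6 applies (level before this adjustment is 0 < 13, so +1): 0 + 1 = 1.
Final offense level: 1.
Criminal history: 6 prior points → Category Moderate (6+).
Level 1 falls in the 1-3 band.
Grid: Level 1-3 × Category Moderate = 240-450 days.

240-450 days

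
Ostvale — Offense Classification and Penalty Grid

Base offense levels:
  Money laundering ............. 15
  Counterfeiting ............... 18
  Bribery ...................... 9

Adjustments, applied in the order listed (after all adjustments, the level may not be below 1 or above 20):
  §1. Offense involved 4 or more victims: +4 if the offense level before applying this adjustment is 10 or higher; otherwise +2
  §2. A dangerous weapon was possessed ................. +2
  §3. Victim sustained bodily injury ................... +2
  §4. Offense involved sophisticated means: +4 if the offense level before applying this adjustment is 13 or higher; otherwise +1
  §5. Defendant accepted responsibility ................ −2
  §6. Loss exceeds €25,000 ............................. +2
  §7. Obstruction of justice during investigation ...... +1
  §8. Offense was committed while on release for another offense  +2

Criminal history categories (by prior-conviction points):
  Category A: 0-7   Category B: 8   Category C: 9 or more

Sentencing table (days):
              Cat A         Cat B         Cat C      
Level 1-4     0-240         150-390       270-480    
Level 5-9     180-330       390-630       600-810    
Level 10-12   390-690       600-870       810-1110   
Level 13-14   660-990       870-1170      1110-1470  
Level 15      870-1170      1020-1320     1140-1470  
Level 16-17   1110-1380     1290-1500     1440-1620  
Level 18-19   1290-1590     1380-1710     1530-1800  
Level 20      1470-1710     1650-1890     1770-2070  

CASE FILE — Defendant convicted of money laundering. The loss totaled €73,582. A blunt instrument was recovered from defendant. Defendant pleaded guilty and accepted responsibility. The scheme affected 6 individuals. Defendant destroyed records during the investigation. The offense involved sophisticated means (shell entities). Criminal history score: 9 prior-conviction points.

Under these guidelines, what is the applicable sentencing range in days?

Base offense level for money laundering: 15.
§1 applies (level before this adjustment is 15 ≥ 10, so +4): 15 + 4 = 19.
§2 applies: 19 + 2 = 21.
§3 does not apply.
§4 applies (level before this adjustment is 21 ≥ 13, so +4): 21 + 4 = 25.
§5 applies: 25 − 2 = 23.
§6 applies: 23 + 2 = 25.
§7 applies: 25 + 1 = 26.
§8 does not apply.
Level 26 exceeds the maximum of 20; capped at 20.
Final offense level: 20.
Criminal history: 9 prior points → Category C (9+).
Level 20 falls in the 20 band.
Grid: Level 20 × Category C = 1770-2070 days.

1770-2070 days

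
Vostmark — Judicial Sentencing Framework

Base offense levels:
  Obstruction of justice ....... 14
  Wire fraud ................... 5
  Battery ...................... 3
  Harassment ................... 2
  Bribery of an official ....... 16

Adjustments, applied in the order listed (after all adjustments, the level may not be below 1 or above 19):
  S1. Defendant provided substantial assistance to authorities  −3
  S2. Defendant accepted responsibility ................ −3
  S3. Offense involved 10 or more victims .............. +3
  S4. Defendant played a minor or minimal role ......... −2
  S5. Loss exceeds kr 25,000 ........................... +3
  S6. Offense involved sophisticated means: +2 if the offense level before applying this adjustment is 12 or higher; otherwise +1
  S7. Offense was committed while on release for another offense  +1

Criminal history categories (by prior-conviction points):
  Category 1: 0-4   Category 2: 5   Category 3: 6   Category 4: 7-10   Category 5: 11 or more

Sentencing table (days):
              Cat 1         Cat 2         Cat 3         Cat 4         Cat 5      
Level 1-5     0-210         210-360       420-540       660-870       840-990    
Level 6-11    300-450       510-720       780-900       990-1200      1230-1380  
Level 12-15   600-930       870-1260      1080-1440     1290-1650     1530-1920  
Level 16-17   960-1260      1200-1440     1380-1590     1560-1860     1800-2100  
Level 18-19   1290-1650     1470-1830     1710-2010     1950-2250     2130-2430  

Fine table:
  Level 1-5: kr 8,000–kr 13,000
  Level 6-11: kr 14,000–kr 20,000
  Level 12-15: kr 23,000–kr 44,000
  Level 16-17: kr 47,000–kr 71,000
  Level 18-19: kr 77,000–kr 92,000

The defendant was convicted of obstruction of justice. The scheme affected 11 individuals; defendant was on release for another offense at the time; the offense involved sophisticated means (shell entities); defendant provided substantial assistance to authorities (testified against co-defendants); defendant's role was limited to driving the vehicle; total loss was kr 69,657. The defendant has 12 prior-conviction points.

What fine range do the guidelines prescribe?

Base offense level for obstruction of justice: 14.
S1 applies: 14 − 3 = 11.
S3 applies: 11 + 3 = 14.
S4 applies: 14 − 2 = 12.
S5 applies: 12 + 3 = 15.
S6 applies (level before this adjustment is 15 ≥ 12, so +2): 15 + 2 = 17.
S7 applies: 17 + 1 = 18.
Final offense level: 18.
Level 18 falls in the 18-19 band.
Fine table: Level 18-19 → kr 77,000–kr 92,000.

kr 77,000–kr 92,000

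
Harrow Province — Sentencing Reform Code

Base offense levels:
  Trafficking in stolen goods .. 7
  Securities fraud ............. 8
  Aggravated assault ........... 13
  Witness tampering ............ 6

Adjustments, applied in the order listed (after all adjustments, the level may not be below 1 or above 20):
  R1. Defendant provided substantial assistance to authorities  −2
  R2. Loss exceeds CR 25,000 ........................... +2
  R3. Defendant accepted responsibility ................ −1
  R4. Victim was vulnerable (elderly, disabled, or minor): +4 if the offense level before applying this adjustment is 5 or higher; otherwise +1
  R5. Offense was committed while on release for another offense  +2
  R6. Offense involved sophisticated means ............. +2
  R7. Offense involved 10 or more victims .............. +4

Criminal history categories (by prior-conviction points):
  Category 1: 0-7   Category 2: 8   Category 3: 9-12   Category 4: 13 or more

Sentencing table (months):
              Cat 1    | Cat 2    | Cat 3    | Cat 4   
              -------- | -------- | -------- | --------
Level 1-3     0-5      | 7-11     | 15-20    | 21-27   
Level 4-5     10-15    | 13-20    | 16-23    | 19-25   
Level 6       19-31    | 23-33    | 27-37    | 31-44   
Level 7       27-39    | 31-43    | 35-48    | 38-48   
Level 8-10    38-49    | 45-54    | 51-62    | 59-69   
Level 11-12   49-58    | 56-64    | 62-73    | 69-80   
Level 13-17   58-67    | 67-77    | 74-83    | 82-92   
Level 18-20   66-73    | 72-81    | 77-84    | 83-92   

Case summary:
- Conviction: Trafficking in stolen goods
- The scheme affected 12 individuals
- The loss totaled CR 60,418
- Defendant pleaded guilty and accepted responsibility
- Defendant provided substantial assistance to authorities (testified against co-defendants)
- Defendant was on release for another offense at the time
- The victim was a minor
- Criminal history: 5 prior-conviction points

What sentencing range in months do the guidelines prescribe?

58-67 months

Base offense level for trafficking in stolen goods: 7.
R1 applies: 7 − 2 = 5.
R2 applies: 5 + 2 = 7.
R3 applies: 7 − 1 = 6.
R4 applies (level before this adjustment is 6 ≥ 5, so +4): 6 + 4 = 10.
R5 applies: 10 + 2 = 12.
R6 does not apply.
R7 applies: 12 + 4 = 16.
Final offense level: 16.
Criminal history: 5 prior points → Category 1 (0-7).
Level 16 falls in the 13-17 band.
Grid: Level 13-17 × Category 1 = 58-67 months.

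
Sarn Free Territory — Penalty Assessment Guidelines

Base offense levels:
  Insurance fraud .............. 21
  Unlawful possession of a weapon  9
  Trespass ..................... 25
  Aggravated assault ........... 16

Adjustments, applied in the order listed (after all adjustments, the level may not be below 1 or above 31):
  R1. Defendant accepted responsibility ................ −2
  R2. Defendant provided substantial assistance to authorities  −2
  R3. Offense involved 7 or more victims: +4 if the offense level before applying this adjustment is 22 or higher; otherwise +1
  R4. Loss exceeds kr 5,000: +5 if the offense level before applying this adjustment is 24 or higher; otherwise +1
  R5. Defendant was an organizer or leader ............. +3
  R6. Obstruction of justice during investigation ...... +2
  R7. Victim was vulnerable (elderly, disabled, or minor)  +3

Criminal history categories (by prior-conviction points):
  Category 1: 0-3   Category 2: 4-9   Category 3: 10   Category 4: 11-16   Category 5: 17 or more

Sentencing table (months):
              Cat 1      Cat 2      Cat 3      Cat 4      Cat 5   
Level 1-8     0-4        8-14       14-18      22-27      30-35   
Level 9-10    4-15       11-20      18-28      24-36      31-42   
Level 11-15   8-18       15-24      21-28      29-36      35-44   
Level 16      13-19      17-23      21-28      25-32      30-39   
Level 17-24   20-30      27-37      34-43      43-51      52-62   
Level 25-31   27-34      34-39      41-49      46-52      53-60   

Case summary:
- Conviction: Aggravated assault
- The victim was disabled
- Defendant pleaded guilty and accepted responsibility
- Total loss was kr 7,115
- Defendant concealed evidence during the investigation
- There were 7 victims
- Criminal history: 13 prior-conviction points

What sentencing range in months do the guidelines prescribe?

Base offense level for aggravated assault: 16.
R1 applies: 16 − 2 = 14.
R2 does not apply.
R3 applies (level before this adjustment is 14 < 22, so +1): 14 + 1 = 15.
R4 applies (level before this adjustment is 15 < 24, so +1): 15 + 1 = 16.
R6 applies: 16 + 2 = 18.
R7 applies: 18 + 3 = 21.
Final offense level: 21.
Criminal history: 13 prior points → Category 4 (11-16).
Level 21 falls in the 17-24 band.
Grid: Level 17-24 × Category 4 = 43-51 months.

43-51 months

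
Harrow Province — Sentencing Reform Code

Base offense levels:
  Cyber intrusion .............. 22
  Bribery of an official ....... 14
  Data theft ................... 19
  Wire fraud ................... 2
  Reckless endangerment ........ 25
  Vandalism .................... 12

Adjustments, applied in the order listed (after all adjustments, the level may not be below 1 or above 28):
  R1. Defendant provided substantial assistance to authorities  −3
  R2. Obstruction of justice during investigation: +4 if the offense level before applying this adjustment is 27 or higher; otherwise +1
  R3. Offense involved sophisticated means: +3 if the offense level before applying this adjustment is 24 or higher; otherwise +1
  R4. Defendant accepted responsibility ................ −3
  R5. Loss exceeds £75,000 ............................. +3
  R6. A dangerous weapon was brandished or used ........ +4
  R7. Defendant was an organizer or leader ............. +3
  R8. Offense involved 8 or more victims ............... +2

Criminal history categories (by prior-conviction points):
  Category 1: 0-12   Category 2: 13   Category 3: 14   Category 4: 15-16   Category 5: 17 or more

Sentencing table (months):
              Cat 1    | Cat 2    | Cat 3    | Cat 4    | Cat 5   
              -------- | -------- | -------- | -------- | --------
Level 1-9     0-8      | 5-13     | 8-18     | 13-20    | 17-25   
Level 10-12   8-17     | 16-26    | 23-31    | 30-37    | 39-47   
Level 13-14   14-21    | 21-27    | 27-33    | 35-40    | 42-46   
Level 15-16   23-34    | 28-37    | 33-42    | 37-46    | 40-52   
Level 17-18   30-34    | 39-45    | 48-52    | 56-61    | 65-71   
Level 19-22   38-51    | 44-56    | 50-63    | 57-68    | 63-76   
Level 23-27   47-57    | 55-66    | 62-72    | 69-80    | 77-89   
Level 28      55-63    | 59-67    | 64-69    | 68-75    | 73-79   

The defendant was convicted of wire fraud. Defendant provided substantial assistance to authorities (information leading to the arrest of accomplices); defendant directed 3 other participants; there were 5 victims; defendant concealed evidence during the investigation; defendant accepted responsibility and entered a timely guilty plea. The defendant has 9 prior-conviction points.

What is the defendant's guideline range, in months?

0-8 months

Base offense level for wire fraud: 2.
R1 applies: 2 − 3 = -1.
R2 applies (level before this adjustment is -1 < 27, so +1): -1 + 1 = 0.
R3 does not apply.
R4 applies: 0 − 3 = -3.
R6 does not apply.
R7 applies: -3 + 3 = 0.
Level 0 is below the minimum of 1; floored at 1.
Final offense level: 1.
Criminal history: 9 prior points → Category 1 (0-12).
Level 1 falls in the 1-9 band.
Grid: Level 1-9 × Category 1 = 0-8 months.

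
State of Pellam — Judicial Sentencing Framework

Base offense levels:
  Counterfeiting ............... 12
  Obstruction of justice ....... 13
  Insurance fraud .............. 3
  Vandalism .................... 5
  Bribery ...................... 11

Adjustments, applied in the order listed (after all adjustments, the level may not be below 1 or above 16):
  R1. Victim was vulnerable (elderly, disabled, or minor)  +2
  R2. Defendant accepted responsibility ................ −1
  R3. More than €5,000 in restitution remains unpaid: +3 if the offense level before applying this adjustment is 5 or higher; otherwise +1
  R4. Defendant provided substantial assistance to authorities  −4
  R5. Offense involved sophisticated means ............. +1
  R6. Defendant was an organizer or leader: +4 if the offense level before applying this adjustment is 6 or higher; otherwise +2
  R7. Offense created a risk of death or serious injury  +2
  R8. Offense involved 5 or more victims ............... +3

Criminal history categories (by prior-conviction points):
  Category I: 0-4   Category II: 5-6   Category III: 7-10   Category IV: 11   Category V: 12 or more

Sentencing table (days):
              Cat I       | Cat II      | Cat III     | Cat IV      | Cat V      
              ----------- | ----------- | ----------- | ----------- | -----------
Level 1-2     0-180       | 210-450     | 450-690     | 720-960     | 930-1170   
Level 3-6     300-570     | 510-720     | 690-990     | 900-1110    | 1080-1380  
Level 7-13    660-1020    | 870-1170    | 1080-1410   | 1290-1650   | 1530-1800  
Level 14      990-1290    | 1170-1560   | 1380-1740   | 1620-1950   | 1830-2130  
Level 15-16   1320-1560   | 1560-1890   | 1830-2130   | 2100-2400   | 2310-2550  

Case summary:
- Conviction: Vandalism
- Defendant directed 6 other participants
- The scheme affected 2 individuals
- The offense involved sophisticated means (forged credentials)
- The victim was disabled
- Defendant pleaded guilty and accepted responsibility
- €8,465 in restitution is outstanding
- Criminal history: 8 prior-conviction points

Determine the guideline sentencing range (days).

Base offense level for vandalism: 5.
R1 applies: 5 + 2 = 7.
R2 applies: 7 − 1 = 6.
R3 applies (level before this adjustment is 6 ≥ 5, so +3): 6 + 3 = 9.
R5 applies: 9 + 1 = 10.
R6 applies (level before this adjustment is 10 ≥ 6, so +4): 10 + 4 = 14.
R7 does not apply.
Final offense level: 14.
Criminal history: 8 prior points → Category III (7-10).
Level 14 falls in the 14 band.
Grid: Level 14 × Category III = 1380-1740 days.

1380-1740 days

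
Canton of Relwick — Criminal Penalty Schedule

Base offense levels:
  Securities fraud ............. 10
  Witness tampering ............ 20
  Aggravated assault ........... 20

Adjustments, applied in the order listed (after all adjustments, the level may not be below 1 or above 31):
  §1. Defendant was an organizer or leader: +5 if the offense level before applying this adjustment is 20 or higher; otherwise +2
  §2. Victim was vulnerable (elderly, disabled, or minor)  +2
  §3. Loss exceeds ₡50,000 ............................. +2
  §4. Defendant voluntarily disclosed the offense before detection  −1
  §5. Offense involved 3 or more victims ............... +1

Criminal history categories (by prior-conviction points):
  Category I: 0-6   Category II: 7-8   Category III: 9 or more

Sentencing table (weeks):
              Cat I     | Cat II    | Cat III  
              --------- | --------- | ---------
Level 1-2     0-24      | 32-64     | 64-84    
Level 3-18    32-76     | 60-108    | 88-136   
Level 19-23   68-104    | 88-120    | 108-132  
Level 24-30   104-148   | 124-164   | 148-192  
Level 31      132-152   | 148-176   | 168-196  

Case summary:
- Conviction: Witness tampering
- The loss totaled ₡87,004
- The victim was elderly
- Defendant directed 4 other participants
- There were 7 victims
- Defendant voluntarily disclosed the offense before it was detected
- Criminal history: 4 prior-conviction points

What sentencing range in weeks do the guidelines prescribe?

Base offense level for witness tampering: 20.
§1 applies (level before this adjustment is 20 ≥ 20, so +5): 20 + 5 = 25.
§2 applies: 25 + 2 = 27.
§3 applies: 27 + 2 = 29.
§4 applies: 29 − 1 = 28.
§5 applies: 28 + 1 = 29.
Final offense level: 29.
Criminal history: 4 prior points → Category I (0-6).
Level 29 falls in the 24-30 band.
Grid: Level 24-30 × Category I = 104-148 weeks.

104-148 weeks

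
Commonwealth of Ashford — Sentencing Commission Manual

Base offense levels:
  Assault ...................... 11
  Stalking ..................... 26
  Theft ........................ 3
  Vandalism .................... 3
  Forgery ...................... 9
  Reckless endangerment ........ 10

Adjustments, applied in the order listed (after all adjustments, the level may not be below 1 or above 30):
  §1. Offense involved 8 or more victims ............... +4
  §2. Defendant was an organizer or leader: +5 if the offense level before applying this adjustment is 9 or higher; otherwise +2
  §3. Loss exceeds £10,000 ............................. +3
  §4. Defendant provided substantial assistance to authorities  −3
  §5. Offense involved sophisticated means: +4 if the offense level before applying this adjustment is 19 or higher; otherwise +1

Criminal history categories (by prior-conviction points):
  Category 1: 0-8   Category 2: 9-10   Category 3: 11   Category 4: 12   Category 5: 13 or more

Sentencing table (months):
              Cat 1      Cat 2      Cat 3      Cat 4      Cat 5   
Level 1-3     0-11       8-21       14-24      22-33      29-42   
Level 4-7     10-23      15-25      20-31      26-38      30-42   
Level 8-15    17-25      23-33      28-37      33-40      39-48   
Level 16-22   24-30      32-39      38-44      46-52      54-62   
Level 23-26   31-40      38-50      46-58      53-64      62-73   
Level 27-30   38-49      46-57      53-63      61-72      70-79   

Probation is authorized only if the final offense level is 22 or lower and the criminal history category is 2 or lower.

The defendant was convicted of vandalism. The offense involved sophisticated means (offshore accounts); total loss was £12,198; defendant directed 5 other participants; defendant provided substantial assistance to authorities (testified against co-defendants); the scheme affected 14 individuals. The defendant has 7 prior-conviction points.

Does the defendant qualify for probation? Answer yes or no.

Base offense level for vandalism: 3.
§1 applies: 3 + 4 = 7.
§2 applies (level before this adjustment is 7 < 9, so +2): 7 + 2 = 9.
§3 applies: 9 + 3 = 12.
§4 applies: 12 − 3 = 9.
§5 applies (level before this adjustment is 9 < 19, so +1): 9 + 1 = 10.
Final offense level: 10.
Criminal history: 7 prior points → Category 1 (0-8).
Level 10 falls in the 8-15 band.
Grid: Level 8-15 × Category 1 = 17-25 months.
Probation check: level 10 ≤ 22 and category 1 ≤ 2 → eligible.

Yes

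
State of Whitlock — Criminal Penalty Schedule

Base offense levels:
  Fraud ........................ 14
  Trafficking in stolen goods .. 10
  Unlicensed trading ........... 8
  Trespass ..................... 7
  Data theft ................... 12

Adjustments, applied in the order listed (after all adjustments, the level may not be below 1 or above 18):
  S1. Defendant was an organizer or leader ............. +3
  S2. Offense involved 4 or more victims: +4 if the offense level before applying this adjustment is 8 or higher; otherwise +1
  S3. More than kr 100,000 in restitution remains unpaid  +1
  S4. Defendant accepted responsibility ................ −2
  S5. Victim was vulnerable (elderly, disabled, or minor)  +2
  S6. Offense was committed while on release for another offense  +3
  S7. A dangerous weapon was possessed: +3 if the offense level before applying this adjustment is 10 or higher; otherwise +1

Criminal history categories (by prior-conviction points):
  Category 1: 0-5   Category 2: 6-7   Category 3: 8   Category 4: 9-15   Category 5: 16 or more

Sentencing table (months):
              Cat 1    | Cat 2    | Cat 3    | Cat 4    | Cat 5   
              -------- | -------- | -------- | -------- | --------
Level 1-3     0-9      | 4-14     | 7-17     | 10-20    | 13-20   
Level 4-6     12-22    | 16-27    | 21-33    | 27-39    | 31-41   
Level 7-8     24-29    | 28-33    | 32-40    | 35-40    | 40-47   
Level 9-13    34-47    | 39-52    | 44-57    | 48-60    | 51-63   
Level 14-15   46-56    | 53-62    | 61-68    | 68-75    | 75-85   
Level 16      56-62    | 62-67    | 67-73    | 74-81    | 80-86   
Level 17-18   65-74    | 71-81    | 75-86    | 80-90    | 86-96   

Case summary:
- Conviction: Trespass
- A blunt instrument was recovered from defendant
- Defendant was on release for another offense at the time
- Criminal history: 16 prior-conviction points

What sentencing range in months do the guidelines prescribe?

Base offense level for trespass: 7.
S6 applies: 7 + 3 = 10.
S7 applies (level before this adjustment is 10 ≥ 10, so +3): 10 + 3 = 13.
Final offense level: 13.
Criminal history: 16 prior points → Category 5 (16+).
Level 13 falls in the 9-13 band.
Grid: Level 9-13 × Category 5 = 51-63 months.

51-63 months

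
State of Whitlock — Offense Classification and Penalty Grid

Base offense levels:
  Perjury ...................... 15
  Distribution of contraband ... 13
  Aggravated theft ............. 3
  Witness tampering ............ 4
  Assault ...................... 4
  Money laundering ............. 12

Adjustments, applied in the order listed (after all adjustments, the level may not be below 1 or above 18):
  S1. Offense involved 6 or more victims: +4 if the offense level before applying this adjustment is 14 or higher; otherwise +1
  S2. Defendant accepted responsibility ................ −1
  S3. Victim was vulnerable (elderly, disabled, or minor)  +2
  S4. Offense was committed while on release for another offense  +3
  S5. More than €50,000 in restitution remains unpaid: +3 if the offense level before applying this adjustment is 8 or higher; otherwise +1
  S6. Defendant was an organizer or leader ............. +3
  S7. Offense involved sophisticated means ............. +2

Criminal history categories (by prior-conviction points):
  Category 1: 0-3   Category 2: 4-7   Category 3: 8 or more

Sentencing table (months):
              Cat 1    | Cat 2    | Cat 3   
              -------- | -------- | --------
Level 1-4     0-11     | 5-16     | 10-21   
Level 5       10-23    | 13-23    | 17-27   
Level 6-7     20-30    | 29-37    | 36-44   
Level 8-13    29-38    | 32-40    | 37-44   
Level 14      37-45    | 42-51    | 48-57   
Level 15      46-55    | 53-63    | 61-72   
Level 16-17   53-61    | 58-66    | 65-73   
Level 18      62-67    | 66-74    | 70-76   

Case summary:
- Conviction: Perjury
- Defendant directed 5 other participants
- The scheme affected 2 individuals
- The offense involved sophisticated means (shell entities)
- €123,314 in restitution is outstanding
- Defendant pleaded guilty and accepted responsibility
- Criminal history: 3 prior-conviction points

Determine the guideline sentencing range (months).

Base offense level for perjury: 15.
S1 does not apply.
S2 applies: 15 − 1 = 14.
S3 does not apply.
S4 does not apply.
S5 applies (level before this adjustment is 14 ≥ 8, so +3): 14 + 3 = 17.
S6 applies: 17 + 3 = 20.
S7 applies: 20 + 2 = 22.
Level 22 exceeds the maximum of 18; capped at 18.
Final offense level: 18.
Criminal history: 3 prior points → Category 1 (0-3).
Level 18 falls in the 18 band.
Grid: Level 18 × Category 1 = 62-67 months.

62-67 months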